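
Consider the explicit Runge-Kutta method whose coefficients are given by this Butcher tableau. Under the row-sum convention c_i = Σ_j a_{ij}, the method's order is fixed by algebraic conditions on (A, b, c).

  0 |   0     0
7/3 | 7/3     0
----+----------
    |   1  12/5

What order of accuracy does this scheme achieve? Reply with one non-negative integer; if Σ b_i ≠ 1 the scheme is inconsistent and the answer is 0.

b = (1, 12/5)
c = (0, 7/3)
Σ b_i: 1·1 + 12/5·1 = 17/5 ≠ 1 ⇒ order 0.

0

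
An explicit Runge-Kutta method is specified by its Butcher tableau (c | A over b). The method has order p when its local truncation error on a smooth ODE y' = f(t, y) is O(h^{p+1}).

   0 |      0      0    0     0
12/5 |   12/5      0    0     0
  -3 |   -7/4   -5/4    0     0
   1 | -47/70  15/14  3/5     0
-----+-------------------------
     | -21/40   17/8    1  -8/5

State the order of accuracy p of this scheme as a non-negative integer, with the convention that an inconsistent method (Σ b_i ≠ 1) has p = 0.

b = (-21/40, 17/8, 1, -8/5)
c = (0, 12/5, -3, 1)
Ac = (0, 0, -3, 27/35)
Σ b_i: (-21/40)·1 + 17/8·1 + 1·1 + (-8/5)·1 = 1 ✓
b·c: 17/8·12/5 + 1·(-3) + (-8/5)·1 = 1/2 ✓
b·c²: 17/8·144/25 + 1·9 + (-8/5)·1 = 491/25 ≠ 1/3 ⇒ order 2.
b·Ac: 1·(-3) + (-8/5)·27/35 = -741/175 ≠ 1/6

2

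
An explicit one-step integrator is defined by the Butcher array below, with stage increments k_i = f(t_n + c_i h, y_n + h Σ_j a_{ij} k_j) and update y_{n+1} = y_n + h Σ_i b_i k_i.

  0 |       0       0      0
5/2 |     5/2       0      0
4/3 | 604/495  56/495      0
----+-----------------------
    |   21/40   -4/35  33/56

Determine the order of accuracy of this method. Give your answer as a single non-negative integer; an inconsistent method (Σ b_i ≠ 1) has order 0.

b = (21/40, -4/35, 33/56)
c = (0, 5/2, 4/3)
Ac = (0, 0, 28/99)
Σ b_i: 21/40·1 + (-4/35)·1 + 33/56·1 = 1 ✓
b·c: (-4/35)·5/2 + 33/56·4/3 = 1/2 ✓
b·c²: (-4/35)·25/4 + 33/56·16/9 = 1/3 ✓
b·Ac: 33/56·28/99 = 1/6 ✓; 3 stages ⇒ order 3.

3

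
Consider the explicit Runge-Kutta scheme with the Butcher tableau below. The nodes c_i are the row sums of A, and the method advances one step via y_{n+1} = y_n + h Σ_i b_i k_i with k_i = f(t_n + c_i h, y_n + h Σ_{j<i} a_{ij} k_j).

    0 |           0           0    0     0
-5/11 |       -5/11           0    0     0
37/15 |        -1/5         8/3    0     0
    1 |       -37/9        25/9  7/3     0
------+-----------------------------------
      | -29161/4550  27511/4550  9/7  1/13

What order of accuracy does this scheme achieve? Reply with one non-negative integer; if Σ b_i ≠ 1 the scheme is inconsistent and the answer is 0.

2

b = (-29161/4550, 27511/4550, 9/7, 1/13)
c = (0, -5/11, 37/15, 1)
Ac = (0, 0, -40/33, 2224/495)
Σ b_i: (-29161/4550)·1 + 27511/4550·1 + 9/7·1 + 1/13·1 = 1 ✓
b·c: 27511/4550·(-5/11) + 9/7·37/15 + 1/13·1 = 1/2 ✓
b·c²: 27511/4550·25/121 + 9/7·1369/225 + 1/13·1 = 457909/50050 ≠ 1/3 ⇒ order 2.
b·Ac: 9/7·(-40/33) + 1/13·2224/495 = -54632/45045 ≠ 1/6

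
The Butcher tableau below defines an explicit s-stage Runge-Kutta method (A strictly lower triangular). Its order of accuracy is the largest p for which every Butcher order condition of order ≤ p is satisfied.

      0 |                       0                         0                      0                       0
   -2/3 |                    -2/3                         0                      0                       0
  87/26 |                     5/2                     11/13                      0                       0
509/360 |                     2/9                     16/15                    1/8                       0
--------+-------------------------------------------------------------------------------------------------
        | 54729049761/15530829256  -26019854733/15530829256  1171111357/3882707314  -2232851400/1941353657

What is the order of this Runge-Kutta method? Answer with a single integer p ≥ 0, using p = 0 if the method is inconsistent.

b = (54729049761/15530829256, -26019854733/15530829256, 1171111357/3882707314, -2232851400/1941353657)
c = (0, -2/3, 87/26, 509/360)
Ac = (0, 0, -22/39, -2741/9360)
Σ b_i: 54729049761/15530829256·1 + (-26019854733/15530829256)·1 + 1171111357/3882707314·1 + (-2232851400/1941353657)·1 = 1 ✓
b·c: (-26019854733/15530829256)·(-2/3) + 1171111357/3882707314·87/26 + (-2232851400/1941353657)·509/360 = 1/2 ✓
b·c²: (-26019854733/15530829256)·4/9 + 1171111357/3882707314·7569/676 + (-2232851400/1941353657)·259081/129600 = 1/3 ✓
b·Ac: 1171111357/3882707314·(-22/39) + (-2232851400/1941353657)·(-2741/9360) = 1/6 ✓
b·c³: (-26019854733/15530829256)·(-8/27) + 1171111357/3882707314·658503/17576 + (-2232851400/1941353657)·131872229/46656000 = 1863505394058433/218052842754240 ≠ 1/4 ⇒ order 3.
b·(c∘Ac): 1171111357/3882707314·(-319/169) + (-2232851400/1941353657)·(-1395169/3369600) = -8677282985/93184975536 ≠ 1/8
b·Ac²: 1171111357/3882707314·44/117 + (-2232851400/1941353657)·1367927/730080 = -1854876634589/908553511476 ≠ 1/12
b·A²c: (-2232851400/1941353657)·(-11/156) = 157444650/1941353657 ≠ 1/24

3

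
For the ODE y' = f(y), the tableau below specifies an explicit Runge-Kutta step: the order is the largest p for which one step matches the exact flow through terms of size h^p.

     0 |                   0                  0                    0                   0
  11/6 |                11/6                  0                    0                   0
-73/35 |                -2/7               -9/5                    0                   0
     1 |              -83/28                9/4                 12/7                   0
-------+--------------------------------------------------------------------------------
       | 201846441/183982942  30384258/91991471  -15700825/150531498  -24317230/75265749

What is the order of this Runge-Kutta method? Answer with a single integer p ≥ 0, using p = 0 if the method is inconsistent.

3

b = (201846441/183982942, 30384258/91991471, -15700825/150531498, -24317230/75265749)
c = (0, 11/6, -73/35, 1)
Ac = (0, 0, -33/10, 1077/1960)
Σ b_i: 201846441/183982942·1 + 30384258/91991471·1 + (-15700825/150531498)·1 + (-24317230/75265749)·1 = 1 ✓
b·c: 30384258/91991471·11/6 + (-15700825/150531498)·(-73/35) + (-24317230/75265749)·1 = 1/2 ✓
b·c²: 30384258/91991471·121/36 + (-15700825/150531498)·5329/1225 + (-24317230/75265749)·1 = 1/3 ✓
b·Ac: (-15700825/150531498)·(-33/10) + (-24317230/75265749)·1077/1960 = 1/6 ✓
b·c³: 30384258/91991471·1331/216 + (-15700825/150531498)·(-389017/42875) + (-24317230/75265749)·1 = 4001981669/1505314980 ≠ 1/4 ⇒ order 3.
b·(c∘Ac): (-15700825/150531498)·2409/350 + (-24317230/75265749)·1077/1960 = -44930225/50177166 ≠ 1/8
b·Ac²: (-15700825/150531498)·(-121/20) + (-24317230/75265749)·2060743/137200 = -14828315681/3512401620 ≠ 1/12
b·A²c: (-24317230/75265749)·(-198/35) = 15285116/8362861 ≠ 1/24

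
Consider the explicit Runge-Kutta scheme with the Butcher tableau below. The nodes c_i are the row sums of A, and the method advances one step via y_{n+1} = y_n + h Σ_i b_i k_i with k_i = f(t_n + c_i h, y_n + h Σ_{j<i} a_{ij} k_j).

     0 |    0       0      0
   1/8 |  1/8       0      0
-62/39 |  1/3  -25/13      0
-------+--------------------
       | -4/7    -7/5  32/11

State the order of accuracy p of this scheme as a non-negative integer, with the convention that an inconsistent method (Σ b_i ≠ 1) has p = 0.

b = (-4/7, -7/5, 32/11)
c = (0, 1/8, -62/39)
Ac = (0, 0, -25/104)
Σ b_i: (-4/7)·1 + (-7/5)·1 + 32/11·1 = 361/385 ≠ 1 ⇒ order 0.

0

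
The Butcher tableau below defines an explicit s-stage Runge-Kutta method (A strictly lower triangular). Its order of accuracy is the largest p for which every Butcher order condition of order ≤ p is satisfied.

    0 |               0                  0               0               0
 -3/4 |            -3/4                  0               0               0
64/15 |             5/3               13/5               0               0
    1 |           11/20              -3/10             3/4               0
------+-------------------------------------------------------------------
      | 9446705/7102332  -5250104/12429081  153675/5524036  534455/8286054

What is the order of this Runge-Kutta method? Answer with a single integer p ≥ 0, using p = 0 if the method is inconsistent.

b = (9446705/7102332, -5250104/12429081, 153675/5524036, 534455/8286054)
c = (0, -3/4, 64/15, 1)
Ac = (0, 0, -39/20, 137/40)
Σ b_i: 9446705/7102332·1 + (-5250104/12429081)·1 + 153675/5524036·1 + 534455/8286054·1 = 1 ✓
b·c: (-5250104/12429081)·(-3/4) + 153675/5524036·64/15 + 534455/8286054·1 = 1/2 ✓
b·c²: (-5250104/12429081)·9/16 + 153675/5524036·4096/225 + 534455/8286054·1 = 1/3 ✓
b·Ac: 153675/5524036·(-39/20) + 534455/8286054·137/40 = 1/6 ✓
b·c³: (-5250104/12429081)·(-27/64) + 153675/5524036·262144/3375 + 534455/8286054·1 = 56901377/23674440 ≠ 1/4 ⇒ order 3.
b·(c∘Ac): 153675/5524036·(-208/25) + 534455/8286054·137/40 = -99835/9469776 ≠ 1/8
b·Ac²: 153675/5524036·117/80 + 534455/8286054·32363/2400 = 64663093/71023320 ≠ 1/12
b·A²c: 534455/8286054·(-117/80) = -4168749/44192288 ≠ 1/24

3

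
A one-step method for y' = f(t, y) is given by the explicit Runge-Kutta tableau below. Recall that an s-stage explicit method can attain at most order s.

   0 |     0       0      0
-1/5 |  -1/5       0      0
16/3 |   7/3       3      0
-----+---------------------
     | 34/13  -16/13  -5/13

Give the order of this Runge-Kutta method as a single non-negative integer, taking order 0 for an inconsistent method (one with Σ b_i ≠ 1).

1

b = (34/13, -16/13, -5/13)
c = (0, -1/5, 16/3)
Ac = (0, 0, -3/5)
Σ b_i: 34/13·1 + (-16/13)·1 + (-5/13)·1 = 1 ✓
b·c: (-16/13)·(-1/5) + (-5/13)·16/3 = -352/195 ≠ 1/2 ⇒ order 1.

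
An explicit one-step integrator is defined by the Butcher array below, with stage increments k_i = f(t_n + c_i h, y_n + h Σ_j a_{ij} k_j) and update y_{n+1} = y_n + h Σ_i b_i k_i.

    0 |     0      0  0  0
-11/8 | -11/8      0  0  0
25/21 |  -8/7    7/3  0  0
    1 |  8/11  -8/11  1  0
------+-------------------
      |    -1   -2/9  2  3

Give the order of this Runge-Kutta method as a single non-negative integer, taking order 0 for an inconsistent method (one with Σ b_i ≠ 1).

0

b = (-1, -2/9, 2, 3)
c = (0, -11/8, 25/21, 1)
Ac = (0, 0, -77/24, 46/21)
Σ b_i: (-1)·1 + (-2/9)·1 + 2·1 + 3·1 = 34/9 ≠ 1 ⇒ order 0.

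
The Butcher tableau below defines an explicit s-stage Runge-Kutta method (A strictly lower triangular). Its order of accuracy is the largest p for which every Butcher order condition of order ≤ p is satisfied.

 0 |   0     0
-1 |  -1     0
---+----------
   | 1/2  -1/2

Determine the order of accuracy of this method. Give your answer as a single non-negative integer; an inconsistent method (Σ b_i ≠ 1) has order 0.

b = (1/2, -1/2)
c = (0, -1)
Σ b_i: 1/2·1 + (-1/2)·1 = 0 ≠ 1 ⇒ order 0.

0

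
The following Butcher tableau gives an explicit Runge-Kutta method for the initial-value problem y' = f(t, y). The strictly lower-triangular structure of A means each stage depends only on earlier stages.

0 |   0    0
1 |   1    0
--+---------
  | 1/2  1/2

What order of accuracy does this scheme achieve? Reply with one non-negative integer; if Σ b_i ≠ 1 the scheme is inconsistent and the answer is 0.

2

b = (1/2, 1/2)
c = (0, 1)
Σ b_i: 1/2·1 + 1/2·1 = 1 ✓
b·c: 1/2·1 = 1/2 ✓; 2 stages ⇒ order 2.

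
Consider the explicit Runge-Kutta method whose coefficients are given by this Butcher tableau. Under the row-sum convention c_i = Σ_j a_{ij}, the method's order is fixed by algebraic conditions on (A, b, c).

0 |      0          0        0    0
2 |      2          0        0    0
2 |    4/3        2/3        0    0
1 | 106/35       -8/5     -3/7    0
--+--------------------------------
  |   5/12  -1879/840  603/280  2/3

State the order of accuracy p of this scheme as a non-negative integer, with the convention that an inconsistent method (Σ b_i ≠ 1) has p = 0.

b = (5/12, -1879/840, 603/280, 2/3)
c = (0, 2, 2, 1)
Ac = (0, 0, 4/3, -142/35)
Σ b_i: 5/12·1 + (-1879/840)·1 + 603/280·1 + 2/3·1 = 1 ✓
b·c: (-1879/840)·2 + 603/280·2 + 2/3·1 = 1/2 ✓
b·c²: (-1879/840)·4 + 603/280·4 + 2/3·1 = 1/3 ✓
b·Ac: 603/280·4/3 + 2/3·(-142/35) = 1/6 ✓
b·c³: (-1879/840)·8 + 603/280·8 + 2/3·1 = 0 ≠ 1/4 ⇒ order 3.
b·(c∘Ac): 603/280·8/3 + 2/3·(-142/35) = 319/105 ≠ 1/8
b·Ac²: 603/280·8/3 + 2/3·(-284/35) = 1/3 ≠ 1/12
b·A²c: 2/3·(-4/7) = -8/21 ≠ 1/24

3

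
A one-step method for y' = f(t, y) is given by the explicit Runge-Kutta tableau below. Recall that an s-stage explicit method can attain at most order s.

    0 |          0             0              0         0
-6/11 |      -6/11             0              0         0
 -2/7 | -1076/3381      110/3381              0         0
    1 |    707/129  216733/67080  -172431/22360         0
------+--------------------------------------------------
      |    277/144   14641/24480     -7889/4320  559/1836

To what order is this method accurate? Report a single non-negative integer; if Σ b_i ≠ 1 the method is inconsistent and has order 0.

b = (277/144, 14641/24480, -7889/4320, 559/1836)
c = (0, -6/11, -2/7, 1)
Ac = (0, 0, -20/1127, 493/1118)
Σ b_i: 277/144·1 + 14641/24480·1 + (-7889/4320)·1 + 559/1836·1 = 1 ✓
b·c: 14641/24480·(-6/11) + (-7889/4320)·(-2/7) + 559/1836·1 = 1/2 ✓
b·c²: 14641/24480·36/121 + (-7889/4320)·4/49 + 559/1836·1 = 1/3 ✓
b·Ac: (-7889/4320)·(-20/1127) + 559/1836·493/1118 = 1/6 ✓
b·c³: 14641/24480·(-216/1331) + (-7889/4320)·(-8/343) + 559/1836·1 = 1/4 ✓
b·(c∘Ac): (-7889/4320)·40/7889 + 559/1836·493/1118 = 1/8 ✓
b·Ac²: (-7889/4320)·120/12397 + 559/1836·2040/6149 = 1/12 ✓
b·A²c: 559/1836·153/1118 = 1/24 ✓; 4 stages ⇒ order 4.

4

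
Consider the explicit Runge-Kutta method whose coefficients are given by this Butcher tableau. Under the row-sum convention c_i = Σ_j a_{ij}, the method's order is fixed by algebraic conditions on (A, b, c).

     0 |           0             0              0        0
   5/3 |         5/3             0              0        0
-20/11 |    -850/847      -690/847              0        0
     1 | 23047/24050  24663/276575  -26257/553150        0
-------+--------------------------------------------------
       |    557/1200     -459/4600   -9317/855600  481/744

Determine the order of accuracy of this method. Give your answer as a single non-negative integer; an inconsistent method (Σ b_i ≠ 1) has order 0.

b = (557/1200, -459/4600, -9317/855600, 481/744)
c = (0, 5/3, -20/11, 1)
Ac = (0, 0, -1150/847, 113/481)
Σ b_i: 557/1200·1 + (-459/4600)·1 + (-9317/855600)·1 + 481/744·1 = 1 ✓
b·c: (-459/4600)·5/3 + (-9317/855600)·(-20/11) + 481/744·1 = 1/2 ✓
b·c²: (-459/4600)·25/9 + (-9317/855600)·400/121 + 481/744·1 = 1/3 ✓
b·Ac: (-9317/855600)·(-1150/847) + 481/744·113/481 = 1/6 ✓
b·c³: (-459/4600)·125/27 + (-9317/855600)·(-8000/1331) + 481/744·1 = 1/4 ✓
b·(c∘Ac): (-9317/855600)·23000/9317 + 481/744·113/481 = 1/8 ✓
b·Ac²: (-9317/855600)·(-5750/2541) + 481/744·131/1443 = 1/12 ✓
b·A²c: 481/744·31/481 = 1/24 ✓; 4 stages ⇒ order 4.

4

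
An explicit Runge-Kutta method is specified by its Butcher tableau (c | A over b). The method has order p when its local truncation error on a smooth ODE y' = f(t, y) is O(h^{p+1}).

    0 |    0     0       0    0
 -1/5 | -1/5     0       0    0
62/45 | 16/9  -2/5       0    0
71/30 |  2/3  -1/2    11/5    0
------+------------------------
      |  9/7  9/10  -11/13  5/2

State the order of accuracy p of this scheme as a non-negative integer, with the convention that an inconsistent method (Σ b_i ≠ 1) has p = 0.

0

b = (9/7, 9/10, -11/13, 5/2)
c = (0, -1/5, 62/45, 71/30)
Ac = (0, 0, 2/25, 1409/450)
Σ b_i: 9/7·1 + 9/10·1 + (-11/13)·1 + 5/2·1 = 1747/455 ≠ 1 ⇒ order 0.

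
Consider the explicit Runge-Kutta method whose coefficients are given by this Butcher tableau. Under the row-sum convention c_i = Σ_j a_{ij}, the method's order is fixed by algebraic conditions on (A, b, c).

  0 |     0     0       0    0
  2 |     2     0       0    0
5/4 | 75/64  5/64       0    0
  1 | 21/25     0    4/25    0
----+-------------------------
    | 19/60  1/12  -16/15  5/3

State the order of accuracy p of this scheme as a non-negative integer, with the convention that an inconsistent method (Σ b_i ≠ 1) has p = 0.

b = (19/60, 1/12, -16/15, 5/3)
c = (0, 2, 5/4, 1)
Ac = (0, 0, 5/32, 1/5)
Σ b_i: 19/60·1 + 1/12·1 + (-16/15)·1 + 5/3·1 = 1 ✓
b·c: 1/12·2 + (-16/15)·5/4 + 5/3·1 = 1/2 ✓
b·c²: 1/12·4 + (-16/15)·25/16 + 5/3·1 = 1/3 ✓
b·Ac: (-16/15)·5/32 + 5/3·1/5 = 1/6 ✓
b·c³: 1/12·8 + (-16/15)·125/64 + 5/3·1 = 1/4 ✓
b·(c∘Ac): (-16/15)·25/128 + 5/3·1/5 = 1/8 ✓
b·Ac²: (-16/15)·5/16 + 5/3·1/4 = 1/12 ✓
b·A²c: 5/3·1/40 = 1/24 ✓; 4 stages ⇒ order 4.

4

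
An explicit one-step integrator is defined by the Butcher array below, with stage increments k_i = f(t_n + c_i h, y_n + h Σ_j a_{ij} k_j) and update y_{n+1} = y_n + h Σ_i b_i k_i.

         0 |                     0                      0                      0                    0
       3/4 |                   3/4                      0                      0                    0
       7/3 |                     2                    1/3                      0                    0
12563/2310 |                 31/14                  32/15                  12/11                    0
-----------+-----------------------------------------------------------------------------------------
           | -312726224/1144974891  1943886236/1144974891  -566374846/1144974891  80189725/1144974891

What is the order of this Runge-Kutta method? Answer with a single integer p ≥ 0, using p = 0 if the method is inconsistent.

3

b = (-312726224/1144974891, 1943886236/1144974891, -566374846/1144974891, 80189725/1144974891)
c = (0, 3/4, 7/3, 12563/2310)
Ac = (0, 0, 1/4, 228/55)
Σ b_i: (-312726224/1144974891)·1 + 1943886236/1144974891·1 + (-566374846/1144974891)·1 + 80189725/1144974891·1 = 1 ✓
b·c: 1943886236/1144974891·3/4 + (-566374846/1144974891)·7/3 + 80189725/1144974891·12563/2310 = 1/2 ✓
b·c²: 1943886236/1144974891·9/16 + (-566374846/1144974891)·49/9 + 80189725/1144974891·157828969/5336100 = 1/3 ✓
b·Ac: (-566374846/1144974891)·1/4 + 80189725/1144974891·228/55 = 1/6 ✓
b·c³: 1943886236/1144974891·27/64 + (-566374846/1144974891)·343/27 + 80189725/1144974891·1982805337547/12326391000 = 120567610912901/21159135985680 ≠ 1/4 ⇒ order 3.
b·(c∘Ac): (-566374846/1144974891)·7/12 + 80189725/1144974891·477394/21175 = 8865034507/6869849346 ≠ 1/8
b·Ac²: (-566374846/1144974891)·3/16 + 80189725/1144974891·1178/165 = 11191458073/27479397384 ≠ 1/12
b·A²c: 80189725/1144974891·3/11 = 7289975/381658297 ≠ 1/24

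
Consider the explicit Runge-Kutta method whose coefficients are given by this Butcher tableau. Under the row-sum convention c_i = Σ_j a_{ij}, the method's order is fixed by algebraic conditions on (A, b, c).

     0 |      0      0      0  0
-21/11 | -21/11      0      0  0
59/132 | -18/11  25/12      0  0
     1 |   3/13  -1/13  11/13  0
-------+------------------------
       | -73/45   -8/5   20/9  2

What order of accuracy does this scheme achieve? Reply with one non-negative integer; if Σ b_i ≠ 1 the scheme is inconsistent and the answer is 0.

b = (-73/45, -8/5, 20/9, 2)
c = (0, -21/11, 59/132, 1)
Ac = (0, 0, -175/44, 901/1716)
Σ b_i: (-73/45)·1 + (-8/5)·1 + 20/9·1 + 2·1 = 1 ✓
b·c: (-8/5)·(-21/11) + 20/9·59/132 + 2·1 = 8981/1485 ≠ 1/2 ⇒ order 1.

1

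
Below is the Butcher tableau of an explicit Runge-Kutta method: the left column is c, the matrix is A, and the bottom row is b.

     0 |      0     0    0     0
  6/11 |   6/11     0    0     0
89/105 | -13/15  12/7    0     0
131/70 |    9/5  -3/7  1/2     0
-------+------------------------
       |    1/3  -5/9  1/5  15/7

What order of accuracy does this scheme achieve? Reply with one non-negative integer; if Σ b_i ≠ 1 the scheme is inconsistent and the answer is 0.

b = (1/3, -5/9, 1/5, 15/7)
c = (0, 6/11, 89/105, 131/70)
Ac = (0, 0, 72/77, 439/2310)
Σ b_i: 1/3·1 + (-5/9)·1 + 1/5·1 + 15/7·1 = 668/315 ≠ 1 ⇒ order 0.

0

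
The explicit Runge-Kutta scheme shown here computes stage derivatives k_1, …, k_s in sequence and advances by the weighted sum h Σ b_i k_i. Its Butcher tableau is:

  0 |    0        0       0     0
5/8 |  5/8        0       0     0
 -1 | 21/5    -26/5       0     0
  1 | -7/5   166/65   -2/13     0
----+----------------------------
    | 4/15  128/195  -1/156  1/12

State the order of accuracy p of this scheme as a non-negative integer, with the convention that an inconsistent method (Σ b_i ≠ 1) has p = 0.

b = (4/15, 128/195, -1/156, 1/12)
c = (0, 5/8, -1, 1)
Ac = (0, 0, -13/4, 7/4)
Σ b_i: 4/15·1 + 128/195·1 + (-1/156)·1 + 1/12·1 = 1 ✓
b·c: 128/195·5/8 + (-1/156)·(-1) + 1/12·1 = 1/2 ✓
b·c²: 128/195·25/64 + (-1/156)·1 + 1/12·1 = 1/3 ✓
b·Ac: (-1/156)·(-13/4) + 1/12·7/4 = 1/6 ✓
b·c³: 128/195·125/512 + (-1/156)·(-1) + 1/12·1 = 1/4 ✓
b·(c∘Ac): (-1/156)·13/4 + 1/12·7/4 = 1/8 ✓
b·Ac²: (-1/156)·(-65/32) + 1/12·27/32 = 1/12 ✓
b·A²c: 1/12·1/2 = 1/24 ✓; 4 stages ⇒ order 4.

4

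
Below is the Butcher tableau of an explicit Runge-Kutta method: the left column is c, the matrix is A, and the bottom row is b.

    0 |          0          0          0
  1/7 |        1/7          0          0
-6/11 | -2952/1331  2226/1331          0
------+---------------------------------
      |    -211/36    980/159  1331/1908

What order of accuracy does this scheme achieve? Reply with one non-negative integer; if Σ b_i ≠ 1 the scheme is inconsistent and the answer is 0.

b = (-211/36, 980/159, 1331/1908)
c = (0, 1/7, -6/11)
Ac = (0, 0, 318/1331)
Σ b_i: (-211/36)·1 + 980/159·1 + 1331/1908·1 = 1 ✓
b·c: 980/159·1/7 + 1331/1908·(-6/11) = 1/2 ✓
b·c²: 980/159·1/49 + 1331/1908·36/121 = 1/3 ✓
b·Ac: 1331/1908·318/1331 = 1/6 ✓; 3 stages ⇒ order 3.

3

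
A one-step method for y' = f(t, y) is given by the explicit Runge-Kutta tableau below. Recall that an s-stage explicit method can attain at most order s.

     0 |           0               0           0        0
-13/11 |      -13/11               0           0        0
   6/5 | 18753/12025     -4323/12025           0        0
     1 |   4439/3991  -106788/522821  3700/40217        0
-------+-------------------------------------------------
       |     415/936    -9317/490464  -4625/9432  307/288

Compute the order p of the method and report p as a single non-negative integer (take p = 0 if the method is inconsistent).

b = (415/936, -9317/490464, -4625/9432, 307/288)
c = (0, -13/11, 6/5, 1)
Ac = (0, 0, 393/925, 108/307)
Σ b_i: 415/936·1 + (-9317/490464)·1 + (-4625/9432)·1 + 307/288·1 = 1 ✓
b·c: (-9317/490464)·(-13/11) + (-4625/9432)·6/5 + 307/288·1 = 1/2 ✓
b·c²: (-9317/490464)·169/121 + (-4625/9432)·36/25 + 307/288·1 = 1/3 ✓
b·Ac: (-4625/9432)·393/925 + 307/288·108/307 = 1/6 ✓
b·c³: (-9317/490464)·(-2197/1331) + (-4625/9432)·216/125 + 307/288·1 = 1/4 ✓
b·(c∘Ac): (-4625/9432)·2358/4625 + 307/288·108/307 = 1/8 ✓
b·Ac²: (-4625/9432)·(-5109/10175) + 307/288·(-516/3377) = 1/12 ✓
b·A²c: 307/288·12/307 = 1/24 ✓; 4 stages ⇒ order 4.

4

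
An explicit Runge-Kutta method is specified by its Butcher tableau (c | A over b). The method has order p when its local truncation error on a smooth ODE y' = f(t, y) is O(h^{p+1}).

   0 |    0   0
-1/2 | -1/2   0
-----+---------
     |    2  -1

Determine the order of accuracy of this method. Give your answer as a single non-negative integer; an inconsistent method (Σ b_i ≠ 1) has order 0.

2

b = (2, -1)
c = (0, -1/2)
Σ b_i: 2·1 + (-1)·1 = 1 ✓
b·c: (-1)·(-1/2) = 1/2 ✓; 2 stages ⇒ order 2.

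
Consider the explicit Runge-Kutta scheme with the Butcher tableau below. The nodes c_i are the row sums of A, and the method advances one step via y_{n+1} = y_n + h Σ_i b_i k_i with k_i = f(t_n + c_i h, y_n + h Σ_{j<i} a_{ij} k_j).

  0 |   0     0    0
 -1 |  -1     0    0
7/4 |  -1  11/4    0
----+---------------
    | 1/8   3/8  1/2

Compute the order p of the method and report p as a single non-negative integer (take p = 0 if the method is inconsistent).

2

b = (1/8, 3/8, 1/2)
c = (0, -1, 7/4)
Ac = (0, 0, -11/4)
Σ b_i: 1/8·1 + 3/8·1 + 1/2·1 = 1 ✓
b·c: 3/8·(-1) + 1/2·7/4 = 1/2 ✓
b·c²: 3/8·1 + 1/2·49/16 = 61/32 ≠ 1/3 ⇒ order 2.
b·Ac: 1/2·(-11/4) = -11/8 ≠ 1/6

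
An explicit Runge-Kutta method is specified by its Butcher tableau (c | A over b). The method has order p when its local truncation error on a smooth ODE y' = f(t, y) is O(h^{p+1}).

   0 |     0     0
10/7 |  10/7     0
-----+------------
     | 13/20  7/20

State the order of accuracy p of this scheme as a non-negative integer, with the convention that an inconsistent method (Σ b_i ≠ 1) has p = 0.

b = (13/20, 7/20)
c = (0, 10/7)
Σ b_i: 13/20·1 + 7/20·1 = 1 ✓
b·c: 7/20·10/7 = 1/2 ✓; 2 stages ⇒ order 2.

2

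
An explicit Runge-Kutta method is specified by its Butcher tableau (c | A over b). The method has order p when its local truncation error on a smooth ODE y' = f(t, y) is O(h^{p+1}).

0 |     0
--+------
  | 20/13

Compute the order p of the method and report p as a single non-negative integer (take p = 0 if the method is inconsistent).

b = (20/13)
c = (0)
Σ b_i: 20/13·1 = 20/13 ≠ 1 ⇒ order 0.

0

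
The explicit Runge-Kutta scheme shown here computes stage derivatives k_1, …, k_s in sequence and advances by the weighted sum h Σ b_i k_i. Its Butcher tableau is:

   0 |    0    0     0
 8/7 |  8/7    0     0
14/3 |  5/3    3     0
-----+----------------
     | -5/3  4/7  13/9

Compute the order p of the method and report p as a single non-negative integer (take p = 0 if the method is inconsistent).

0

b = (-5/3, 4/7, 13/9)
c = (0, 8/7, 14/3)
Ac = (0, 0, 24/7)
Σ b_i: (-5/3)·1 + 4/7·1 + 13/9·1 = 22/63 ≠ 1 ⇒ order 0.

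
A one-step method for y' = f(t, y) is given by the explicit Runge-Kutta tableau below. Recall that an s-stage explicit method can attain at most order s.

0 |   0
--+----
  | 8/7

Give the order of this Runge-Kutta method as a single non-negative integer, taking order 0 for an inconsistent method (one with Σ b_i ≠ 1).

b = (8/7)
c = (0)
Σ b_i: 8/7·1 = 8/7 ≠ 1 ⇒ order 0.

0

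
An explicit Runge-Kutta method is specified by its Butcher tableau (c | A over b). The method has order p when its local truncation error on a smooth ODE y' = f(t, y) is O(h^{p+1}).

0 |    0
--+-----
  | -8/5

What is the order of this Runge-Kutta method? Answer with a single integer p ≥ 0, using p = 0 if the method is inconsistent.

0

b = (-8/5)
c = (0)
Σ b_i: (-8/5)·1 = -8/5 ≠ 1 ⇒ order 0.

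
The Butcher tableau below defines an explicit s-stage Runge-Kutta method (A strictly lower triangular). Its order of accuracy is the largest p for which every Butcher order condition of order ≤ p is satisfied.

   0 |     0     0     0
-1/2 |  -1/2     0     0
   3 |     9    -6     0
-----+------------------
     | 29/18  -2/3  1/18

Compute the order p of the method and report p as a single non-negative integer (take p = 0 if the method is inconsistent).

3

b = (29/18, -2/3, 1/18)
c = (0, -1/2, 3)
Ac = (0, 0, 3)
Σ b_i: 29/18·1 + (-2/3)·1 + 1/18·1 = 1 ✓
b·c: (-2/3)·(-1/2) + 1/18·3 = 1/2 ✓
b·c²: (-2/3)·1/4 + 1/18·9 = 1/3 ✓
b·Ac: 1/18·3 = 1/6 ✓; 3 stages ⇒ order 3.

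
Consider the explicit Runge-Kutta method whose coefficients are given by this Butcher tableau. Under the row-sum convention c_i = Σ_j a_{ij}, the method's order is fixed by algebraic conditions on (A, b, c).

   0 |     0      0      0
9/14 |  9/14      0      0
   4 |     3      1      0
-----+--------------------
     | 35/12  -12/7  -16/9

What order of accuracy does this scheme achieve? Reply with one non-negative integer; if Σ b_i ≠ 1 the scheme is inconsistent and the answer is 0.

0

b = (35/12, -12/7, -16/9)
c = (0, 9/14, 4)
Ac = (0, 0, 9/14)
Σ b_i: 35/12·1 + (-12/7)·1 + (-16/9)·1 = -145/252 ≠ 1 ⇒ order 0.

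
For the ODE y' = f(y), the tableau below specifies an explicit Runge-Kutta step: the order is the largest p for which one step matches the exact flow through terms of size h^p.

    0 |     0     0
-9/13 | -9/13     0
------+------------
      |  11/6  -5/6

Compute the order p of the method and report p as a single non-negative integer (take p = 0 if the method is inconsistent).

1

b = (11/6, -5/6)
c = (0, -9/13)
Σ b_i: 11/6·1 + (-5/6)·1 = 1 ✓
b·c: (-5/6)·(-9/13) = 15/26 ≠ 1/2 ⇒ order 1.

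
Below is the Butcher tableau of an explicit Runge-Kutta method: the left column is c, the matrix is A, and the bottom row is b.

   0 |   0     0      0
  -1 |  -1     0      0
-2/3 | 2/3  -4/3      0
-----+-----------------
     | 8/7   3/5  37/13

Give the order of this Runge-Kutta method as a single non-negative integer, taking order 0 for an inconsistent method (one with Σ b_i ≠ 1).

b = (8/7, 3/5, 37/13)
c = (0, -1, -2/3)
Ac = (0, 0, 4/3)
Σ b_i: 8/7·1 + 3/5·1 + 37/13·1 = 2088/455 ≠ 1 ⇒ order 0.

0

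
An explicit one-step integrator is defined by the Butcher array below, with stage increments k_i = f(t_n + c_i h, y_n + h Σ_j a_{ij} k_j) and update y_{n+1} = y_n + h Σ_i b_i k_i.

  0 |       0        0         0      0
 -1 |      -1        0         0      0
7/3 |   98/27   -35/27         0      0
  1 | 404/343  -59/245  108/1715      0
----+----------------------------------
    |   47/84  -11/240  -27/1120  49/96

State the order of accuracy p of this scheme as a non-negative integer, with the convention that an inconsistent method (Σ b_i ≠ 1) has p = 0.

4

b = (47/84, -11/240, -27/1120, 49/96)
c = (0, -1, 7/3, 1)
Ac = (0, 0, 35/27, 19/49)
Σ b_i: 47/84·1 + (-11/240)·1 + (-27/1120)·1 + 49/96·1 = 1 ✓
b·c: (-11/240)·(-1) + (-27/1120)·7/3 + 49/96·1 = 1/2 ✓
b·c²: (-11/240)·1 + (-27/1120)·49/9 + 49/96·1 = 1/3 ✓
b·Ac: (-27/1120)·35/27 + 49/96·19/49 = 1/6 ✓
b·c³: (-11/240)·(-1) + (-27/1120)·343/27 + 49/96·1 = 1/4 ✓
b·(c∘Ac): (-27/1120)·245/81 + 49/96·19/49 = 1/8 ✓
b·Ac²: (-27/1120)·(-35/27) + 49/96·5/49 = 1/12 ✓
b·A²c: 49/96·4/49 = 1/24 ✓; 4 stages ⇒ order 4.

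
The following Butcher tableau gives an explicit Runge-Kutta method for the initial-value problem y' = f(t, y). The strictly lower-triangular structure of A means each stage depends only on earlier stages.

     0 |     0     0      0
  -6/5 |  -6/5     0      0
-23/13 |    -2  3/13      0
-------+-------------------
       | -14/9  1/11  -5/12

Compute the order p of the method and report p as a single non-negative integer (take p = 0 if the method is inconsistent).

b = (-14/9, 1/11, -5/12)
c = (0, -6/5, -23/13)
Ac = (0, 0, -18/65)
Σ b_i: (-14/9)·1 + 1/11·1 + (-5/12)·1 = -745/396 ≠ 1 ⇒ order 0.

0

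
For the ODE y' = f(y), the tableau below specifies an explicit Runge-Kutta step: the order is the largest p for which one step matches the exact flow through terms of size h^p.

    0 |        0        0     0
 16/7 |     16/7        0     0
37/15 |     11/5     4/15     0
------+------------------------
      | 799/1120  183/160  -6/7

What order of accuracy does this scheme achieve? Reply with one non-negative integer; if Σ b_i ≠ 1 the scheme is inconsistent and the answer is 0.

2

b = (799/1120, 183/160, -6/7)
c = (0, 16/7, 37/15)
Ac = (0, 0, 64/105)
Σ b_i: 799/1120·1 + 183/160·1 + (-6/7)·1 = 1 ✓
b·c: 183/160·16/7 + (-6/7)·37/15 = 1/2 ✓
b·c²: 183/160·256/49 + (-6/7)·1369/225 = 2794/3675 ≠ 1/3 ⇒ order 2.
b·Ac: (-6/7)·64/105 = -128/245 ≠ 1/6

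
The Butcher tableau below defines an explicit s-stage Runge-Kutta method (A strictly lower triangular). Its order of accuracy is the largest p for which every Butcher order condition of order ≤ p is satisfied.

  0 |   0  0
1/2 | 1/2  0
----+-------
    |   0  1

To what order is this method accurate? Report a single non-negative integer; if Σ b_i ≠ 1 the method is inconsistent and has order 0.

b = (0, 1)
c = (0, 1/2)
Σ b_i: 1·1 = 1 ✓
b·c: 1·1/2 = 1/2 ✓; 2 stages ⇒ order 2.

2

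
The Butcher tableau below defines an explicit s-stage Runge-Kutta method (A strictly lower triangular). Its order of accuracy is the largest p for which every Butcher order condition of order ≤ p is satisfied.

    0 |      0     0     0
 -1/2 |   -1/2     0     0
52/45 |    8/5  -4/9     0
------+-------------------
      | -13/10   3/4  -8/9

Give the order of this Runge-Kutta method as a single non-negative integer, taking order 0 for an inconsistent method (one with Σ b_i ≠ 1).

0

b = (-13/10, 3/4, -8/9)
c = (0, -1/2, 52/45)
Ac = (0, 0, 2/9)
Σ b_i: (-13/10)·1 + 3/4·1 + (-8/9)·1 = -259/180 ≠ 1 ⇒ order 0.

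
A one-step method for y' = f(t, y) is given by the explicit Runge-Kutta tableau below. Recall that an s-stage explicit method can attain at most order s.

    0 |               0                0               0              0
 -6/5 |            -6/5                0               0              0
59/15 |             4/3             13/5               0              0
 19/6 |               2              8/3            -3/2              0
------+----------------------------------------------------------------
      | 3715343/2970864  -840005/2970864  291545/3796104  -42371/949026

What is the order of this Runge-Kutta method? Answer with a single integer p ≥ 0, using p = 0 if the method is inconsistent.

3

b = (3715343/2970864, -840005/2970864, 291545/3796104, -42371/949026)
c = (0, -6/5, 59/15, 19/6)
Ac = (0, 0, -78/25, -91/10)
Σ b_i: 3715343/2970864·1 + (-840005/2970864)·1 + 291545/3796104·1 + (-42371/949026)·1 = 1 ✓
b·c: (-840005/2970864)·(-6/5) + 291545/3796104·59/15 + (-42371/949026)·19/6 = 1/2 ✓
b·c²: (-840005/2970864)·36/25 + 291545/3796104·3481/225 + (-42371/949026)·361/36 = 1/3 ✓
b·Ac: 291545/3796104·(-78/25) + (-42371/949026)·(-91/10) = 1/6 ✓
b·c³: (-840005/2970864)·(-216/125) + 291545/3796104·205379/3375 + (-42371/949026)·6859/216 = 834313387/222814800 ≠ 1/4 ⇒ order 3.
b·(c∘Ac): 291545/3796104·(-1534/125) + (-42371/949026)·(-1729/60) = 327623/952200 ≠ 1/8
b·Ac²: 291545/3796104·468/125 + (-42371/949026)·(-581/30) = 164020673/142353900 ≠ 1/12
b·A²c: (-42371/949026)·117/25 = -127113/608350 ≠ 1/24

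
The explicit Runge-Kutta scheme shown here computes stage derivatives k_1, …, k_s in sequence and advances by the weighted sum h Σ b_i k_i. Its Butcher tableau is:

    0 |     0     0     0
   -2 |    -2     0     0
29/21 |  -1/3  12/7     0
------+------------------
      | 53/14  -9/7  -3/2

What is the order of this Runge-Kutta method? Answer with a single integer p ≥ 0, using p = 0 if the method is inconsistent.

b = (53/14, -9/7, -3/2)
c = (0, -2, 29/21)
Ac = (0, 0, -24/7)
Σ b_i: 53/14·1 + (-9/7)·1 + (-3/2)·1 = 1 ✓
b·c: (-9/7)·(-2) + (-3/2)·29/21 = 1/2 ✓
b·c²: (-9/7)·4 + (-3/2)·841/441 = -2353/294 ≠ 1/3 ⇒ order 2.
b·Ac: (-3/2)·(-24/7) = 36/7 ≠ 1/6

2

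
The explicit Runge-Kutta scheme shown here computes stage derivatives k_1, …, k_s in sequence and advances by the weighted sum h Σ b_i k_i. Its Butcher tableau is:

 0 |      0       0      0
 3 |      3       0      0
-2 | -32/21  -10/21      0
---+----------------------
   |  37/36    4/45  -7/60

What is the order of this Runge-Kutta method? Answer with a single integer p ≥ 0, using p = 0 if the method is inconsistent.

3

b = (37/36, 4/45, -7/60)
c = (0, 3, -2)
Ac = (0, 0, -10/7)
Σ b_i: 37/36·1 + 4/45·1 + (-7/60)·1 = 1 ✓
b·c: 4/45·3 + (-7/60)·(-2) = 1/2 ✓
b·c²: 4/45·9 + (-7/60)·4 = 1/3 ✓
b·Ac: (-7/60)·(-10/7) = 1/6 ✓; 3 stages ⇒ order 3.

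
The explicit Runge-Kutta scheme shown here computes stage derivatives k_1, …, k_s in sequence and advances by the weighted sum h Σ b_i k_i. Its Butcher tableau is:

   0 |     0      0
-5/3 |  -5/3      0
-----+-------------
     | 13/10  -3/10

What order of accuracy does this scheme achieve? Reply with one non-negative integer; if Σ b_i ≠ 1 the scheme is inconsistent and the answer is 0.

2

b = (13/10, -3/10)
c = (0, -5/3)
Σ b_i: 13/10·1 + (-3/10)·1 = 1 ✓
b·c: (-3/10)·(-5/3) = 1/2 ✓; 2 stages ⇒ order 2.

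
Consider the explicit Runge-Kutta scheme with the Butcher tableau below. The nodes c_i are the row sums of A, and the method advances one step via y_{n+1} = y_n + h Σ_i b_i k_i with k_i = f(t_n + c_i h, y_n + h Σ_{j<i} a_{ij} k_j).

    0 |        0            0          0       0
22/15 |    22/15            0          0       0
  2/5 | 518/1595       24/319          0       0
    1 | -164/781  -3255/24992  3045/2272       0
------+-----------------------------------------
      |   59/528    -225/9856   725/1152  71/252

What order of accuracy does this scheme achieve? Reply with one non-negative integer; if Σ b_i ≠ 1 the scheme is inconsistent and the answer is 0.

b = (59/528, -225/9856, 725/1152, 71/252)
c = (0, 22/15, 2/5, 1)
Ac = (0, 0, 16/145, 49/142)
Σ b_i: 59/528·1 + (-225/9856)·1 + 725/1152·1 + 71/252·1 = 1 ✓
b·c: (-225/9856)·22/15 + 725/1152·2/5 + 71/252·1 = 1/2 ✓
b·c²: (-225/9856)·484/225 + 725/1152·4/25 + 71/252·1 = 1/3 ✓
b·Ac: 725/1152·16/145 + 71/252·49/142 = 1/6 ✓
b·c³: (-225/9856)·10648/3375 + 725/1152·8/125 + 71/252·1 = 1/4 ✓
b·(c∘Ac): 725/1152·32/725 + 71/252·49/142 = 1/8 ✓
b·Ac²: 725/1152·352/2175 + 71/252·(-14/213) = 1/12 ✓
b·A²c: 71/252·21/142 = 1/24 ✓; 4 stages ⇒ order 4.

4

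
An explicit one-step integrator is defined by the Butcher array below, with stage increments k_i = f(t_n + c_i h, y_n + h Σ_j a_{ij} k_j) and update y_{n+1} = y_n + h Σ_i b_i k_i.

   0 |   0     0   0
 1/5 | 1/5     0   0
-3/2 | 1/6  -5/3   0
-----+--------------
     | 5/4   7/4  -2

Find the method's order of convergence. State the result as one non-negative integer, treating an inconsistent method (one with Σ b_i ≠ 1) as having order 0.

b = (5/4, 7/4, -2)
c = (0, 1/5, -3/2)
Ac = (0, 0, -1/3)
Σ b_i: 5/4·1 + 7/4·1 + (-2)·1 = 1 ✓
b·c: 7/4·1/5 + (-2)·(-3/2) = 67/20 ≠ 1/2 ⇒ order 1.

1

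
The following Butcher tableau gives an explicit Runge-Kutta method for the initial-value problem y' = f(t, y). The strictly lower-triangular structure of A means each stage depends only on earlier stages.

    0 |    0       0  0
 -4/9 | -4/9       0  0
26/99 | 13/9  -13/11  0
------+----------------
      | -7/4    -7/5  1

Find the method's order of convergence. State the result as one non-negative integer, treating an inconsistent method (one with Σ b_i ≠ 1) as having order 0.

b = (-7/4, -7/5, 1)
c = (0, -4/9, 26/99)
Ac = (0, 0, 52/99)
Σ b_i: (-7/4)·1 + (-7/5)·1 + 1·1 = -43/20 ≠ 1 ⇒ order 0.

0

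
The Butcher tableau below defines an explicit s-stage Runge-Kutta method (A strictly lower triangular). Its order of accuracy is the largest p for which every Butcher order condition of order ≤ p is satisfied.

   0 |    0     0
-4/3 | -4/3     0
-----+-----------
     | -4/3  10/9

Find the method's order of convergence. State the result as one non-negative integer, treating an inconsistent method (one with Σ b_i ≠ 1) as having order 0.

b = (-4/3, 10/9)
c = (0, -4/3)
Σ b_i: (-4/3)·1 + 10/9·1 = -2/9 ≠ 1 ⇒ order 0.

0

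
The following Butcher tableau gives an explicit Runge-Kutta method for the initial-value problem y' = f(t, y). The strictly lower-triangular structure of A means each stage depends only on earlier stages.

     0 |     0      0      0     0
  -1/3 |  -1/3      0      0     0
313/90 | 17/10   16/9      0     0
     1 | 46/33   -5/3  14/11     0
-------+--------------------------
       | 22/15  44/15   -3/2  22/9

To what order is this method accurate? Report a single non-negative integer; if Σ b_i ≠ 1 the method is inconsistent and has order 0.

b = (22/15, 44/15, -3/2, 22/9)
c = (0, -1/3, 313/90, 1)
Ac = (0, 0, -16/27, 274/55)
Σ b_i: 22/15·1 + 44/15·1 + (-3/2)·1 + 22/9·1 = 481/90 ≠ 1 ⇒ order 0.

0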